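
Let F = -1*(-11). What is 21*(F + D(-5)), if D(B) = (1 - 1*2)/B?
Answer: 1176/5 ≈ 235.20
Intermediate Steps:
F = 11
D(B) = -1/B (D(B) = (1 - 2)/B = -1/B)
21*(F + D(-5)) = 21*(11 - 1/(-5)) = 21*(11 - 1*(-1/5)) = 21*(11 + 1/5) = 21*(56/5) = 1176/5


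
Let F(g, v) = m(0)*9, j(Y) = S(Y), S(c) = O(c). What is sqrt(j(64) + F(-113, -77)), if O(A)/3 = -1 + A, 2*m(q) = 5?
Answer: 3*sqrt(94)/2 ≈ 14.543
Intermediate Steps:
m(q) = 5/2 (m(q) = (1/2)*5 = 5/2)
O(A) = -3 + 3*A (O(A) = 3*(-1 + A) = -3 + 3*A)
S(c) = -3 + 3*c
j(Y) = -3 + 3*Y
F(g, v) = 45/2 (F(g, v) = (5/2)*9 = 45/2)
sqrt(j(64) + F(-113, -77)) = sqrt((-3 + 3*64) + 45/2) = sqrt((-3 + 192) + 45/2) = sqrt(189 + 45/2) = sqrt(423/2) = 3*sqrt(94)/2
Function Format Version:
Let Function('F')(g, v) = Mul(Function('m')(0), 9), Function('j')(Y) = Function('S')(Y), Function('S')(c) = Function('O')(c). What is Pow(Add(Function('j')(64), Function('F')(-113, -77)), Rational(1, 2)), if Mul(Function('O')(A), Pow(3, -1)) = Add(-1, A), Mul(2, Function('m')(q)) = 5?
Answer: Mul(Rational(3, 2), Pow(94, Rational(1, 2))) ≈ 14.543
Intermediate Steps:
Function('m')(q) = Rational(5, 2) (Function('m')(q) = Mul(Rational(1, 2), 5) = Rational(5, 2))
Function('O')(A) = Add(-3, Mul(3, A)) (Function('O')(A) = Mul(3, Add(-1, A)) = Add(-3, Mul(3, A)))
Function('S')(c) = Add(-3, Mul(3, c))
Function('j')(Y) = Add(-3, Mul(3, Y))
Function('F')(g, v) = Rational(45, 2) (Function('F')(g, v) = Mul(Rational(5, 2), 9) = Rational(45, 2))
Pow(Add(Function('j')(64), Function('F')(-113, -77)), Rational(1, 2)) = Pow(Add(Add(-3, Mul(3, 64)), Rational(45, 2)), Rational(1, 2)) = Pow(Add(Add(-3, 192), Rational(45, 2)), Rational(1, 2)) = Pow(Add(189, Rational(45, 2)), Rational(1, 2)) = Pow(Rational(423, 2), Rational(1, 2)) = Mul(Rational(3, 2), Pow(94, Rational(1, 2)))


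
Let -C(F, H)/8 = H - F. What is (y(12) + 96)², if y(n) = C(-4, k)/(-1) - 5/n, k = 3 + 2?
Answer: 4044121/144 ≈ 28084.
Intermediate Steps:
k = 5
C(F, H) = -8*H + 8*F (C(F, H) = -8*(H - F) = -8*H + 8*F)
y(n) = 72 - 5/n (y(n) = (-8*5 + 8*(-4))/(-1) - 5/n = (-40 - 32)*(-1) - 5/n = -72*(-1) - 5/n = 72 - 5/n)
(y(12) + 96)² = ((72 - 5/12) + 96)² = (859/12 + 96)² = (2011/12)² = 4044121/144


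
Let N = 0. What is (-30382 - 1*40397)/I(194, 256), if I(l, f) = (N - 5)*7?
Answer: 70779/35 ≈ 2022.3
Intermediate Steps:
I(l, f) = -35 (I(l, f) = (0 - 5)*7 = -5*7 = -35)
(-30382 - 1*40397)/I(194, 256) = (-30382 - 1*40397)/(-35) = (-30382 - 40397)*(-1/35) = -70779*(-1/35) = 70779/35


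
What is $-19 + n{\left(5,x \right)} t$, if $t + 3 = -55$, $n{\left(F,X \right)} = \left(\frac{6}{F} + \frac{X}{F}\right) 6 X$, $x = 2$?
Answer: $- \frac{5663}{5} \approx -1132.6$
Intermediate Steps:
$n{\left(F,X \right)} = X \left(\frac{36}{F} + \frac{6 X}{F}\right)$ ($n{\left(F,X \right)} = \left(\frac{36}{F} + \frac{6 X}{F}\right) X = X \left(\frac{36}{F} + \frac{6 X}{F}\right)$)
$t = -58$ ($t = -3 - 55 = -58$)
$-19 + n{\left(5,x \right)} t = -19 + 6 \cdot 2 \cdot \frac{1}{5} \left(6 + 2\right) \left(-58\right) = -19 + 6 \cdot 2 \cdot \frac{1}{5} \cdot 8 \left(-58\right) = -19 + \frac{96}{5} \left(-58\right) = -19 - \frac{5568}{5} = - \frac{5663}{5}$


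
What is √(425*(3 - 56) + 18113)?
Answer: 2*I*√1103 ≈ 66.423*I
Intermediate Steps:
√(425*(3 - 56) + 18113) = √(425*(-53) + 18113) = √(-22525 + 18113) = √(-4412) = 2*I*√1103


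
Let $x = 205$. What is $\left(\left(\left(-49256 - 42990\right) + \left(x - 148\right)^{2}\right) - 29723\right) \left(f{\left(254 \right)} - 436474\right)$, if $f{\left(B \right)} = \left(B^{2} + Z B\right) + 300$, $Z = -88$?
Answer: $46776867200$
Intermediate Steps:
$f{\left(B \right)} = 300 + B^{2} - 88 B$ ($f{\left(B \right)} = \left(B^{2} - 88 B\right) + 300 = 300 + B^{2} - 88 B$)
$\left(\left(\left(-49256 - 42990\right) + \left(x - 148\right)^{2}\right) - 29723\right) \left(f{\left(254 \right)} - 436474\right) = \left(\left(\left(-49256 - 42990\right) + \left(205 - 148\right)^{2}\right) - 29723\right) \left(\left(300 + 254^{2} - 22352\right) - 436474\right) = \left(\left(-92246 + \left(205 - 148\right)^{2}\right) - 29723\right) \left(\left(300 + 64516 - 22352\right) - 436474\right) = \left(\left(-92246 + 57^{2}\right) - 29723\right) \left(42464 - 436474\right) = \left(\left(-92246 + 3249\right) - 29723\right) \left(-394010\right) = \left(-88997 - 29723\right) \left(-394010\right) = \left(-118720\right) \left(-394010\right) = 46776867200$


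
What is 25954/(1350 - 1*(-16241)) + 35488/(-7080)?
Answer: -55064386/15568035 ≈ -3.5370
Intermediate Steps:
25954/(1350 - 1*(-16241)) + 35488/(-7080) = 25954/(1350 + 16241) + 35488*(-1/7080) = 25954/17591 - 4436/885 = -55064386/15568035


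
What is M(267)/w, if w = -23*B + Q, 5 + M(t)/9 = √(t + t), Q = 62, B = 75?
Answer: 45/1663 - 9*√534/1663 ≈ -0.098001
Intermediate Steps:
M(t) = -45 + 9*√2*√t (M(t) = -45 + 9*√(t + t) = -45 + 9*√(2*t) = -45 + 9*(√2*√t) = -45 + 9*√2*√t)
w = -1663 (w = -23*75 + 62 = -1725 + 62 = -1663)
M(267)/w = (-45 + 9*√2*√267)/(-1663) = (-45 + 9*√534)*(-1/1663) = 45/1663 - 9*√534/1663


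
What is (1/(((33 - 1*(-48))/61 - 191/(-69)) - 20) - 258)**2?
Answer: 298416262023441/4480963600 ≈ 66597.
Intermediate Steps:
(1/(((33 - 1*(-48))/61 - 191/(-69)) - 20) - 258)**2 = (1/(((33 + 48)*(1/61) - 191*(-1/69)) - 20) - 258)**2 = (1/((81*(1/61) + 191/69) - 20) - 258)**2 = (1/((81/61 + 191/69) - 20) - 258)**2 = (1/(17240/4209 - 20) - 258)**2 = (1/(-66940/4209) - 258)**2 = (-4209/66940 - 258)**2 = (-17274729/66940)**2 = 298416262023441/4480963600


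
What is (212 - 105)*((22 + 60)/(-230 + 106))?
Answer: -4387/62 ≈ -70.758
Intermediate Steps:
(212 - 105)*((22 + 60)/(-230 + 106)) = 107*(82/(-124)) = 107*(82*(-1/124)) = 107*(-41/62) = -4387/62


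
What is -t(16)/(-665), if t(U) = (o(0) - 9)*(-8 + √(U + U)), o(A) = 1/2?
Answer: 68/665 - 34*√2/665 ≈ 0.029950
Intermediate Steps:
o(A) = ½
t(U) = 68 - 17*√2*√U/2 (t(U) = (½ - 9)*(-8 + √(U + U)) = -17*(-8 + √(2*U))/2 = -17*(-8 + √2*√U)/2 = 68 - 17*√2*√U/2)
-t(16)/(-665) = -(68 - 17*√2*√16/2)/(-665) = -(68 - 17/2*√2*4)*(-1)/665 = -(68 - 34*√2)*(-1)/665 = -(-68/665 + 34*√2/665) = 68/665 - 34*√2/665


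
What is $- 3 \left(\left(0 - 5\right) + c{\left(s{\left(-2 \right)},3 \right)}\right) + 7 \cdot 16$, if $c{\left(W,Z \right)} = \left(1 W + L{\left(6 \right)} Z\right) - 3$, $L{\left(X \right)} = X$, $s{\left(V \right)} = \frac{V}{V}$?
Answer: $79$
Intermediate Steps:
$s{\left(V \right)} = 1$
$c{\left(W,Z \right)} = -3 + W + 6 Z$ ($c{\left(W,Z \right)} = \left(1 W + 6 Z\right) - 3 = \left(W + 6 Z\right) - 3 = -3 + W + 6 Z$)
$- 3 \left(\left(0 - 5\right) + c{\left(s{\left(-2 \right)},3 \right)}\right) + 7 \cdot 16 = - 3 \left(\left(0 - 5\right) + \left(-3 + 1 + 6 \cdot 3\right)\right) + 7 \cdot 16 = - 3 \left(\left(0 - 5\right) + \left(-3 + 1 + 18\right)\right) + 112 = - 3 \left(-5 + 16\right) + 112 = \left(-3\right) 11 + 112 = -33 + 112 = 79$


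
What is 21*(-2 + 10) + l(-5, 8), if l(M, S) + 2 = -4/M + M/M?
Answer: 839/5 ≈ 167.80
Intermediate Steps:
l(M, S) = -1 - 4/M (l(M, S) = -2 + (-4/M + M/M) = -2 + (-4/M + 1) = -2 + (1 - 4/M) = -1 - 4/M)
21*(-2 + 10) + l(-5, 8) = 21*(-2 + 10) + (-4 - 1*(-5))/(-5) = 21*8 - (-4 + 5)/5 = 168 - ⅕*1 = 168 - ⅕ = 839/5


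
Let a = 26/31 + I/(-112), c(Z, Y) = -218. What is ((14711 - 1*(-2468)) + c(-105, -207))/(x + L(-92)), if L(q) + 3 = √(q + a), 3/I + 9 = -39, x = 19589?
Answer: 18454271406592/21310385334753 - 271376*I*√1098922937/21310385334753 ≈ 0.86598 - 0.00042215*I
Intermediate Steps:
I = -1/16 (I = 3/(-9 - 39) = 3/(-48) = 3*(-1/48) = -1/16 ≈ -0.062500)
a = 46623/55552 (a = 26/31 - 1/16/(-112) = 26*(1/31) - 1/16*(-1/112) = 26/31 + 1/1792 = 46623/55552 ≈ 0.83927)
L(q) = -3 + √(46623/55552 + q) (L(q) = -3 + √(q + 46623/55552) = -3 + √(46623/55552 + q))
((14711 - 1*(-2468)) + c(-105, -207))/(x + L(-92)) = ((14711 - 1*(-2468)) - 218)/(19589 + (-3 + √(10117191 + 12054784*(-92))/3472)) = ((14711 + 2468) - 218)/(19589 + (-3 + √(10117191 - 1109040128)/3472)) = (17179 - 218)/(19589 + (-3 + √(-1098922937)/3472)) = 16961/(19589 + (-3 + (I*√1098922937)/3472)) = 16961/(19589 + (-3 + I*√1098922937/3472)) = 16961/(19586 + I*√1098922937/3472)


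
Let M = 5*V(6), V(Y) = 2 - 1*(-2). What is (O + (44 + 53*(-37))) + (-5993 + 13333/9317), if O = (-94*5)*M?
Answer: -161263937/9317 ≈ -17309.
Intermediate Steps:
V(Y) = 4 (V(Y) = 2 + 2 = 4)
M = 20 (M = 5*4 = 20)
O = -9400 (O = -94*5*20 = -470*20 = -9400)
(O + (44 + 53*(-37))) + (-5993 + 13333/9317) = (-9400 + (44 + 53*(-37))) + (-5993 + 13333/9317) = (-9400 + (44 - 1961)) + (-5993 + 13333*(1/9317)) = (-9400 - 1917) + (-5993 + 13333/9317) = -11317 - 55823448/9317 = -161263937/9317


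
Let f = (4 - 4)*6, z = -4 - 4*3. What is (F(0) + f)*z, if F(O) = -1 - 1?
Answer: 32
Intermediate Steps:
F(O) = -2
z = -16 (z = -4 - 12 = -16)
f = 0 (f = 0*6 = 0)
(F(0) + f)*z = (-2 + 0)*(-16) = -2*(-16) = 32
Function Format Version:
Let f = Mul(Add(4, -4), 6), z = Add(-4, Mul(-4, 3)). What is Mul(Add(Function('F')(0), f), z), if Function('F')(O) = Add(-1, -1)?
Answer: 32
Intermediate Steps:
Function('F')(O) = -2
z = -16 (z = Add(-4, -12) = -16)
f = 0 (f = Mul(0, 6) = 0)
Mul(Add(Function('F')(0), f), z) = Mul(Add(-2, 0), -16) = Mul(-2, -16) = 32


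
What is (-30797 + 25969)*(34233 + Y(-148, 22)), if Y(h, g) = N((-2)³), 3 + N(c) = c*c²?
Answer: -162790504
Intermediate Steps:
N(c) = -3 + c³ (N(c) = -3 + c*c² = -3 + c³)
Y(h, g) = -515 (Y(h, g) = -3 + ((-2)³)³ = -3 + (-8)³ = -3 - 512 = -515)
(-30797 + 25969)*(34233 + Y(-148, 22)) = (-30797 + 25969)*(34233 - 515) = -4828*33718 = -162790504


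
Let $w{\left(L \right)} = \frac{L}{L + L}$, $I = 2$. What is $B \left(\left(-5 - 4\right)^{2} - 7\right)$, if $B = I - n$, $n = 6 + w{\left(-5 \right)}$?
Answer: $-333$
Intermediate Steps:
$w{\left(L \right)} = \frac{1}{2}$ ($w{\left(L \right)} = \frac{L}{2 L} = \frac{1}{2 L} L = \frac{1}{2}$)
$n = \frac{13}{2}$ ($n = 6 + \frac{1}{2} = \frac{13}{2} \approx 6.5$)
$B = - \frac{9}{2}$ ($B = 2 - \frac{13}{2} = - \frac{9}{2} \approx -4.5$)
$B \left(\left(-5 - 4\right)^{2} - 7\right) = - \frac{9 \left(\left(-5 - 4\right)^{2} - 7\right)}{2} = - \frac{9 \left(\left(-9\right)^{2} - 7\right)}{2} = - \frac{9 \left(81 - 7\right)}{2} = \left(- \frac{9}{2}\right) 74 = -333$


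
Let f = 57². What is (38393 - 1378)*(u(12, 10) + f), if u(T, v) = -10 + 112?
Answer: 124037265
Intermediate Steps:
u(T, v) = 102
f = 3249
(38393 - 1378)*(u(12, 10) + f) = (38393 - 1378)*(102 + 3249) = 37015*3351 = 124037265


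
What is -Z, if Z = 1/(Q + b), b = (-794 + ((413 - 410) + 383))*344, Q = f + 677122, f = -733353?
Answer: 1/196583 ≈ 5.0869e-6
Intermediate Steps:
Q = -56231 (Q = -733353 + 677122 = -56231)
b = -140352 (b = (-794 + (3 + 383))*344 = (-794 + 386)*344 = -408*344 = -140352)
Z = -1/196583 (Z = 1/(-56231 - 140352) = 1/(-196583) = -1/196583 ≈ -5.0869e-6)
-Z = -1*(-1/196583) = 1/196583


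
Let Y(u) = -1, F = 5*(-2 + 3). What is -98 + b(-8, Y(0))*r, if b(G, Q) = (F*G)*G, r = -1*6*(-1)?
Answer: 1822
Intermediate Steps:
r = 6 (r = -6*(-1) = 6)
F = 5 (F = 5*1 = 5)
b(G, Q) = 5*G² (b(G, Q) = (5*G)*G = 5*G²)
-98 + b(-8, Y(0))*r = -98 + (5*(-8)²)*6 = -98 + (5*64)*6 = -98 + 320*6 = -98 + 1920 = 1822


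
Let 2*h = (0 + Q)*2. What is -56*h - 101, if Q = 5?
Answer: -381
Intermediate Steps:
h = 5 (h = ((0 + 5)*2)/2 = (5*2)/2 = (½)*10 = 5)
-56*h - 101 = -56*5 - 101 = -280 - 101 = -381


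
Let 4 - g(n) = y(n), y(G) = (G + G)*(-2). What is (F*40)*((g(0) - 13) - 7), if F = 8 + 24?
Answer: -20480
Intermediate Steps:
F = 32
y(G) = -4*G (y(G) = (2*G)*(-2) = -4*G)
g(n) = 4 + 4*n (g(n) = 4 - (-4)*n = 4 + 4*n)
(F*40)*((g(0) - 13) - 7) = (32*40)*(((4 + 4*0) - 13) - 7) = 1280*(((4 + 0) - 13) - 7) = 1280*((4 - 13) - 7) = 1280*(-9 - 7) = 1280*(-16) = -20480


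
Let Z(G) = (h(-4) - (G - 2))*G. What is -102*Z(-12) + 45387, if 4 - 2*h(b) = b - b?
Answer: 64971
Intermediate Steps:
h(b) = 2 (h(b) = 2 - (b - b)/2 = 2 - 1/2*0 = 2 + 0 = 2)
Z(G) = G*(4 - G) (Z(G) = (2 - (G - 2))*G = (2 - (-2 + G))*G = (2 + (2 - G))*G = (4 - G)*G = G*(4 - G))
-102*Z(-12) + 45387 = -(-1224)*(4 - 1*(-12)) + 45387 = -(-1224)*(4 + 12) + 45387 = -(-1224)*16 + 45387 = -102*(-192) + 45387 = 19584 + 45387 = 64971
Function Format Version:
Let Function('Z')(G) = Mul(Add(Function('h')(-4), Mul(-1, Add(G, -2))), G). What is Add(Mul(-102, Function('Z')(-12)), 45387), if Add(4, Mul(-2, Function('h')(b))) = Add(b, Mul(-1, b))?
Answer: 64971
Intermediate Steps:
Function('h')(b) = 2 (Function('h')(b) = Add(2, Mul(Rational(-1, 2), Add(b, Mul(-1, b)))) = Add(2, Mul(Rational(-1, 2), 0)) = Add(2, 0) = 2)
Function('Z')(G) = Mul(G, Add(4, Mul(-1, G))) (Function('Z')(G) = Mul(Add(2, Mul(-1, Add(G, -2))), G) = Mul(Add(2, Mul(-1, Add(-2, G))), G) = Mul(Add(2, Add(2, Mul(-1, G))), G) = Mul(Add(4, Mul(-1, G)), G) = Mul(G, Add(4, Mul(-1, G))))
Add(Mul(-102, Function('Z')(-12)), 45387) = Add(Mul(-102, Mul(-12, Add(4, Mul(-1, -12)))), 45387) = Add(Mul(-102, Mul(-12, Add(4, 12))), 45387) = Add(Mul(-102, Mul(-12, 16)), 45387) = Add(Mul(-102, -192), 45387) = Add(19584, 45387) = 64971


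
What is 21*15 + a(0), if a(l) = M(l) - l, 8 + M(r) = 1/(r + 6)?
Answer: 1843/6 ≈ 307.17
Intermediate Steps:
M(r) = -8 + 1/(6 + r) (M(r) = -8 + 1/(r + 6) = -8 + 1/(6 + r))
a(l) = -l + (-47 - 8*l)/(6 + l) (a(l) = (-47 - 8*l)/(6 + l) - l = -l + (-47 - 8*l)/(6 + l))
21*15 + a(0) = 21*15 + (-47 - 1*0² - 14*0)/(6 + 0) = 315 + (-47 - 1*0 + 0)/6 = 315 + (-47 + 0 + 0)/6 = 315 + (⅙)*(-47) = 315 - 47/6 = 1843/6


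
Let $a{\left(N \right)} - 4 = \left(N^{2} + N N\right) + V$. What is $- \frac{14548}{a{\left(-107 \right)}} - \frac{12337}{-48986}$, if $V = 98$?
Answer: $- \frac{26806083}{70417375} \approx -0.38067$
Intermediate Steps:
$a{\left(N \right)} = 102 + 2 N^{2}$ ($a{\left(N \right)} = 4 + \left(\left(N^{2} + N N\right) + 98\right) = 4 + \left(\left(N^{2} + N^{2}\right) + 98\right) = 4 + \left(2 N^{2} + 98\right) = 4 + \left(98 + 2 N^{2}\right) = 102 + 2 N^{2}$)
$- \frac{14548}{a{\left(-107 \right)}} - \frac{12337}{-48986} = - \frac{14548}{102 + 2 \left(-107\right)^{2}} - \frac{12337}{-48986} = - \frac{14548}{102 + 2 \cdot 11449} - - \frac{12337}{48986} = - \frac{14548}{102 + 22898} + \frac{12337}{48986} = - \frac{14548}{23000} + \frac{12337}{48986} = \left(-14548\right) \frac{1}{23000} + \frac{12337}{48986} = - \frac{3637}{5750} + \frac{12337}{48986} = - \frac{26806083}{70417375}$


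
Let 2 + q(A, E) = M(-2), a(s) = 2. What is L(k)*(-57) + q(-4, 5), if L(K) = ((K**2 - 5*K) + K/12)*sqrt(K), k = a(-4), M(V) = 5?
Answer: 3 + 665*sqrt(2)/2 ≈ 473.23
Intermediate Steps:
q(A, E) = 3 (q(A, E) = -2 + 5 = 3)
k = 2
L(K) = sqrt(K)*(K**2 - 59*K/12) (L(K) = ((K**2 - 5*K) + K*(1/12))*sqrt(K) = ((K**2 - 5*K) + K/12)*sqrt(K) = (K**2 - 59*K/12)*sqrt(K) = sqrt(K)*(K**2 - 59*K/12))
L(k)*(-57) + q(-4, 5) = (2**(3/2)*(-59/12 + 2))*(-57) + 3 = ((2*sqrt(2))*(-35/12))*(-57) + 3 = -35*sqrt(2)/6*(-57) + 3 = 665*sqrt(2)/2 + 3 = 3 + 665*sqrt(2)/2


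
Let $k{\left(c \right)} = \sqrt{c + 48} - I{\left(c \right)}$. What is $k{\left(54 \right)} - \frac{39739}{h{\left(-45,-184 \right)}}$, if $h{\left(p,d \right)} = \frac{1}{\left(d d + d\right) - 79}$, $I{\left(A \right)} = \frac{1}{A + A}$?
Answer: $- \frac{144174840517}{108} + \sqrt{102} \approx -1.335 \cdot 10^{9}$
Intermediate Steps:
$I{\left(A \right)} = \frac{1}{2 A}$
$h{\left(p,d \right)} = \frac{1}{-79 + d + d^{2}}$ ($h{\left(p,d \right)} = \frac{1}{\left(d^{2} + d\right) - 79} = \frac{1}{\left(d + d^{2}\right) - 79} = \frac{1}{-79 + d + d^{2}}$)
$k{\left(c \right)} = \sqrt{48 + c} - \frac{1}{2 c}$ ($k{\left(c \right)} = \sqrt{c + 48} - \frac{1}{2 c} = \sqrt{48 + c} - \frac{1}{2 c}$)
$k{\left(54 \right)} - \frac{39739}{h{\left(-45,-184 \right)}} = \left(\sqrt{48 + 54} - \frac{1}{2 \cdot 54}\right) - \frac{39739}{\frac{1}{-79 - 184 + \left(-184\right)^{2}}} = \left(\sqrt{102} - \frac{1}{108}\right) - \frac{39739}{\frac{1}{-79 - 184 + 33856}} = \left(\sqrt{102} - \frac{1}{108}\right) - \frac{39739}{\frac{1}{33593}} = \left(- \frac{1}{108} + \sqrt{102}\right) - 39739 \frac{1}{\frac{1}{33593}} = \left(- \frac{1}{108} + \sqrt{102}\right) - 39739 \cdot 33593 = \left(- \frac{1}{108} + \sqrt{102}\right) - 1334952227 = - \frac{144174840517}{108} + \sqrt{102}$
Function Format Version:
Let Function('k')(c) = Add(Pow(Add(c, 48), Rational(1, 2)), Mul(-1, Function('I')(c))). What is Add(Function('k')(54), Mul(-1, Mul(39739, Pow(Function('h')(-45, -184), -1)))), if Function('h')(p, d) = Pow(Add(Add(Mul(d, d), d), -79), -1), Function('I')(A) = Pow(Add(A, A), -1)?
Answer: Add(Rational(-144174840517, 108), Pow(102, Rational(1, 2))) ≈ -1.3350e+9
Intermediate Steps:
Function('I')(A) = Mul(Rational(1, 2), Pow(A, -1)) (Function('I')(A) = Pow(Mul(2, A), -1) = Mul(Rational(1, 2), Pow(A, -1)))
Function('h')(p, d) = Pow(Add(-79, d, Pow(d, 2)), -1) (Function('h')(p, d) = Pow(Add(Add(Pow(d, 2), d), -79), -1) = Pow(Add(Add(d, Pow(d, 2)), -79), -1) = Pow(Add(-79, d, Pow(d, 2)), -1))
Function('k')(c) = Add(Pow(Add(48, c), Rational(1, 2)), Mul(Rational(-1, 2), Pow(c, -1))) (Function('k')(c) = Add(Pow(Add(c, 48), Rational(1, 2)), Mul(-1, Mul(Rational(1, 2), Pow(c, -1)))) = Add(Pow(Add(48, c), Rational(1, 2)), Mul(Rational(-1, 2), Pow(c, -1))))
Add(Function('k')(54), Mul(-1, Mul(39739, Pow(Function('h')(-45, -184), -1)))) = Add(Add(Pow(Add(48, 54), Rational(1, 2)), Mul(Rational(-1, 2), Pow(54, -1))), Mul(-1, Mul(39739, Pow(Pow(Add(-79, -184, Pow(-184, 2)), -1), -1)))) = Add(Add(Pow(102, Rational(1, 2)), Mul(Rational(-1, 2), Rational(1, 54))), Mul(-1, Mul(39739, Pow(Pow(Add(-79, -184, 33856), -1), -1)))) = Add(Add(Pow(102, Rational(1, 2)), Rational(-1, 108)), Mul(-1, Mul(39739, Pow(Pow(33593, -1), -1)))) = Add(Add(Rational(-1, 108), Pow(102, Rational(1, 2))), Mul(-1, Mul(39739, Pow(Rational(1, 33593), -1)))) = Add(Add(Rational(-1, 108), Pow(102, Rational(1, 2))), Mul(-1, Mul(39739, 33593))) = Add(Add(Rational(-1, 108), Pow(102, Rational(1, 2))), Mul(-1, 1334952227)) = Add(Add(Rational(-1, 108), Pow(102, Rational(1, 2))), -1334952227) = Add(Rational(-144174840517, 108), Pow(102, Rational(1, 2)))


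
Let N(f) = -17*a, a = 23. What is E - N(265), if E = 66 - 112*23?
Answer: -2119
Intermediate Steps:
N(f) = -391 (N(f) = -17*23 = -391)
E = -2510 (E = 66 - 2576 = -2510)
E - N(265) = -2510 - 1*(-391) = -2510 + 391 = -2119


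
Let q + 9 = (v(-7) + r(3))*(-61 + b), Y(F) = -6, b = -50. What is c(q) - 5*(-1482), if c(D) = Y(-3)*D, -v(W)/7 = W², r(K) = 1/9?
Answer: -220900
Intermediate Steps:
r(K) = ⅑
v(W) = -7*W²
q = 114155/3 (q = -9 + (-7*(-7)² + ⅑)*(-61 - 50) = -9 + (-7*49 + ⅑)*(-111) = -9 + (-343 + ⅑)*(-111) = -9 - 3086/9*(-111) = -9 + 114182/3 = 114155/3 ≈ 38052.)
c(D) = -6*D
c(q) - 5*(-1482) = -6*114155/3 - 5*(-1482) = -228310 - 1*(-7410) = -228310 + 7410 = -220900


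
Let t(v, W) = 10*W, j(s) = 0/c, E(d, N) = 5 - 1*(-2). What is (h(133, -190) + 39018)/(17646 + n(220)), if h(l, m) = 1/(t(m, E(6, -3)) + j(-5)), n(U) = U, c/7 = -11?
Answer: 2731261/1250620 ≈ 2.1839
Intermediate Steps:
E(d, N) = 7 (E(d, N) = 5 + 2 = 7)
c = -77 (c = 7*(-11) = -77)
j(s) = 0 (j(s) = 0/(-77) = 0*(-1/77) = 0)
h(l, m) = 1/70 (h(l, m) = 1/(10*7 + 0) = 1/(70 + 0) = 1/70)
(h(133, -190) + 39018)/(17646 + n(220)) = (1/70 + 39018)/(17646 + 220) = (2731261/70)/17866 = (2731261/70)*(1/17866) = 2731261/1250620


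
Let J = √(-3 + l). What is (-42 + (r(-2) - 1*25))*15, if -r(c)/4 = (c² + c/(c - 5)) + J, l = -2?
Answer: -8835/7 - 60*I*√5 ≈ -1262.1 - 134.16*I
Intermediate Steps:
J = I*√5 (J = √(-3 - 2) = √(-5) = I*√5 ≈ 2.2361*I)
r(c) = -4*c² - 4*I*√5 - 4*c/(-5 + c) (r(c) = -4*((c² + c/(c - 5)) + I*√5) = -4*((c² + c/(-5 + c)) + I*√5) = -4*(c² + I*√5 + c/(-5 + c)) = -4*c² - 4*I*√5 - 4*c/(-5 + c))
(-42 + (r(-2) - 1*25))*15 = (-42 + (4*(-1*(-2) - 1*(-2)³ + 5*(-2)² + 5*I*√5 - 1*I*(-2)*√5)/(-5 - 2) - 1*25))*15 = (-42 + (4*(2 - 1*(-8) + 5*4 + 5*I*√5 + 2*I*√5)/(-7) - 25))*15 = (-42 + (4*(-⅐)*(2 + 8 + 20 + 5*I*√5 + 2*I*√5) - 25))*15 = (-42 + (4*(-⅐)*(30 + 7*I*√5) - 25))*15 = (-42 + ((-120/7 - 4*I*√5) - 25))*15 = (-42 + (-295/7 - 4*I*√5))*15 = (-589/7 - 4*I*√5)*15 = -8835/7 - 60*I*√5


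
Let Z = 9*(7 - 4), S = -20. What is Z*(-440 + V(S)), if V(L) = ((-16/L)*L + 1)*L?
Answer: -3780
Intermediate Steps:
Z = 27 (Z = 9*3 = 27)
V(L) = -15*L (V(L) = (-16 + 1)*L = -15*L)
Z*(-440 + V(S)) = 27*(-440 - 15*(-20)) = 27*(-440 + 300) = 27*(-140) = -3780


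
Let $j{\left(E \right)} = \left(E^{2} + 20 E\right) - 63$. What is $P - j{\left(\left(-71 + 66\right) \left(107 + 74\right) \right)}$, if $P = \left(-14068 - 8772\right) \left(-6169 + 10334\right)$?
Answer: $-95929462$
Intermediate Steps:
$j{\left(E \right)} = -63 + E^{2} + 20 E$
$P = -95128600$ ($P = \left(-22840\right) 4165 = -95128600$)
$P - j{\left(\left(-71 + 66\right) \left(107 + 74\right) \right)} = -95128600 - \left(-63 + \left(\left(-71 + 66\right) \left(107 + 74\right)\right)^{2} + 20 \left(-71 + 66\right) \left(107 + 74\right)\right) = -95128600 - \left(-63 + \left(\left(-5\right) 181\right)^{2} + 20 \left(\left(-5\right) 181\right)\right) = -95128600 - \left(-63 + \left(-905\right)^{2} + 20 \left(-905\right)\right) = -95128600 - \left(-63 + 819025 - 18100\right) = -95128600 - 800862 = -95929462$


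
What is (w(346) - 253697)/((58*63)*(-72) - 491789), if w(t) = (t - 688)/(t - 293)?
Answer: 13446283/40008481 ≈ 0.33609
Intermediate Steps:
w(t) = (-688 + t)/(-293 + t)
(w(346) - 253697)/((58*63)*(-72) - 491789) = ((-688 + 346)/(-293 + 346) - 253697)/((58*63)*(-72) - 491789) = (-342/53 - 253697)/(3654*(-72) - 491789) = ((1/53)*(-342) - 253697)/(-263088 - 491789) = (-342/53 - 253697)/(-754877) = -13446283/53*(-1/754877) = 13446283/40008481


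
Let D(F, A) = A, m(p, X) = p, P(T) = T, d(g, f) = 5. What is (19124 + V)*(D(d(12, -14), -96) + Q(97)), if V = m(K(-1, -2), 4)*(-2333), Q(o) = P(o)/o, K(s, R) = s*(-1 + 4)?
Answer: -2481685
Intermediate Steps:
K(s, R) = 3*s (K(s, R) = s*3 = 3*s)
Q(o) = 1 (Q(o) = o/o = 1)
V = 6999 (V = (3*(-1))*(-2333) = -3*(-2333) = 6999)
(19124 + V)*(D(d(12, -14), -96) + Q(97)) = (19124 + 6999)*(-96 + 1) = 26123*(-95) = -2481685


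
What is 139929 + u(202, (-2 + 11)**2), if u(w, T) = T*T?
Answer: 146490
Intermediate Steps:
u(w, T) = T**2
139929 + u(202, (-2 + 11)**2) = 139929 + ((-2 + 11)**2)**2 = 139929 + (9**2)**2 = 139929 + 81**2 = 139929 + 6561 = 146490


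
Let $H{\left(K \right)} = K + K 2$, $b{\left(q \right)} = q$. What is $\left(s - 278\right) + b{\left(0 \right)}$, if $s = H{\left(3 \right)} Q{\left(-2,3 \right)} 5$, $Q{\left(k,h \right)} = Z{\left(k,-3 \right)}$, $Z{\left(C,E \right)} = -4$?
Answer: $-458$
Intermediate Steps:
$Q{\left(k,h \right)} = -4$
$H{\left(K \right)} = 3 K$ ($H{\left(K \right)} = K + 2 K = 3 K$)
$s = -180$ ($s = 3 \cdot 3 \left(-4\right) 5 = 9 \left(-4\right) 5 = \left(-36\right) 5 = -180$)
$\left(s - 278\right) + b{\left(0 \right)} = \left(-180 - 278\right) + 0 = -458 + 0 = -458$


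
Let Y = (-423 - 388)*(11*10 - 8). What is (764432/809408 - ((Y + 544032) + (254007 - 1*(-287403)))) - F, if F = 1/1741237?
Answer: -88325207261778759/88085697356 ≈ -1.0027e+6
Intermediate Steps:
Y = -82722 (Y = -811*(110 - 8) = -811*102 = -82722)
F = 1/1741237 ≈ 5.7430e-7
(764432/809408 - ((Y + 544032) + (254007 - 1*(-287403)))) - F = (764432/809408 - ((-82722 + 544032) + (254007 - 1*(-287403)))) - 1*1/1741237 = (764432*(1/809408) - (461310 + (254007 + 287403))) - 1/1741237 = (47777/50588 - (461310 + 541410)) - 1/1741237 = (47777/50588 - 1*1002720) - 1/1741237 = (47777/50588 - 1002720) - 1/1741237 = -50725551583/50588 - 1/1741237 = -88325207261778759/88085697356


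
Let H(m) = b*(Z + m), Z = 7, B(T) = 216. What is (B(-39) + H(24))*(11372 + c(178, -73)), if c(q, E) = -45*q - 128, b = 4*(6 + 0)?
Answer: 3104640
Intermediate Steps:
b = 24 (b = 4*6 = 24)
c(q, E) = -128 - 45*q
H(m) = 168 + 24*m (H(m) = 24*(7 + m) = 168 + 24*m)
(B(-39) + H(24))*(11372 + c(178, -73)) = (216 + (168 + 24*24))*(11372 + (-128 - 45*178)) = (216 + (168 + 576))*(11372 + (-128 - 8010)) = (216 + 744)*(11372 - 8138) = 960*3234 = 3104640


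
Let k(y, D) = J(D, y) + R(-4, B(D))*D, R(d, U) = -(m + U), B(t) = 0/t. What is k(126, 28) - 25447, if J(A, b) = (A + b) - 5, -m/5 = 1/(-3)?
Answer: -76034/3 ≈ -25345.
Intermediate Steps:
m = 5/3 (m = -5/(-3) = -5*(-⅓) = 5/3 ≈ 1.6667)
B(t) = 0
J(A, b) = -5 + A + b
R(d, U) = -5/3 - U (R(d, U) = -(5/3 + U) = -5/3 - U)
k(y, D) = -5 + y - 2*D/3 (k(y, D) = (-5 + D + y) + (-5/3 - 1*0)*D = (-5 + D + y) + (-5/3 + 0)*D = (-5 + D + y) - 5*D/3 = -5 + y - 2*D/3)
k(126, 28) - 25447 = (-5 + 126 - ⅔*28) - 25447 = (-5 + 126 - 56/3) - 25447 = 307/3 - 25447 = -76034/3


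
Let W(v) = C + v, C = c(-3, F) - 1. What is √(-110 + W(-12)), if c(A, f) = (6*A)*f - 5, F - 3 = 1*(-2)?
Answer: I*√146 ≈ 12.083*I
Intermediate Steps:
F = 1 (F = 3 + 1*(-2) = 3 - 2 = 1)
c(A, f) = -5 + 6*A*f (c(A, f) = 6*A*f - 5 = -5 + 6*A*f)
C = -24 (C = (-5 + 6*(-3)*1) - 1 = (-5 - 18) - 1 = -23 - 1 = -24)
W(v) = -24 + v
√(-110 + W(-12)) = √(-110 + (-24 - 12)) = √(-110 - 36) = √(-146) = I*√146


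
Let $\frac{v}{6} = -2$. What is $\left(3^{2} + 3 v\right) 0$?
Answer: $0$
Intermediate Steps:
$v = -12$ ($v = 6 \left(-2\right) = -12$)
$\left(3^{2} + 3 v\right) 0 = \left(3^{2} + 3 \left(-12\right)\right) 0 = \left(9 - 36\right) 0 = \left(-27\right) 0 = 0$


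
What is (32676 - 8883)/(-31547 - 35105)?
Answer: -23793/66652 ≈ -0.35697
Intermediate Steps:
(32676 - 8883)/(-31547 - 35105) = 23793/(-66652) = 23793*(-1/66652) = -23793/66652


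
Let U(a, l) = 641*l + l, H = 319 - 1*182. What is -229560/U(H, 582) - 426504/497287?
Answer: -22793155358/15484025319 ≈ -1.4720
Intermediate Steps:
H = 137 (H = 319 - 182 = 137)
U(a, l) = 642*l
-229560/U(H, 582) - 426504/497287 = -229560/(642*582) - 426504/497287 = -229560/373644 - 426504*1/497287 = -229560*1/373644 - 426504/497287 = -19130/31137 - 426504/497287 = -22793155358/15484025319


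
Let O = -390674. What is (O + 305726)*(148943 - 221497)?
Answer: 6163317192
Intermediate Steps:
(O + 305726)*(148943 - 221497) = (-390674 + 305726)*(148943 - 221497) = -84948*(-72554) = 6163317192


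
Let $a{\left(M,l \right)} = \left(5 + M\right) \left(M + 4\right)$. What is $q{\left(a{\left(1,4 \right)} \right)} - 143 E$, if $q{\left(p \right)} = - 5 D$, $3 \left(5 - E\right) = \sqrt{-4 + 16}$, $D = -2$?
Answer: $-705 + \frac{286 \sqrt{3}}{3} \approx -539.88$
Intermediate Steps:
$a{\left(M,l \right)} = \left(4 + M\right) \left(5 + M\right)$ ($a{\left(M,l \right)} = \left(5 + M\right) \left(4 + M\right) = \left(4 + M\right) \left(5 + M\right)$)
$E = 5 - \frac{2 \sqrt{3}}{3}$ ($E = 5 - \frac{\sqrt{-4 + 16}}{3} = 5 - \frac{\sqrt{12}}{3} = 5 - \frac{2 \sqrt{3}}{3} \approx 3.8453$)
$q{\left(p \right)} = 10$ ($q{\left(p \right)} = \left(-5\right) \left(-2\right) = 10$)
$q{\left(a{\left(1,4 \right)} \right)} - 143 E = 10 - 143 \left(5 - \frac{2 \sqrt{3}}{3}\right) = 10 - \left(715 - \frac{286 \sqrt{3}}{3}\right) = -705 + \frac{286 \sqrt{3}}{3}$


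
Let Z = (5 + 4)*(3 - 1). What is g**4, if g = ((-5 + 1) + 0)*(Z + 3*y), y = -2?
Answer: 5308416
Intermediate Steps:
Z = 18 (Z = 9*2 = 18)
g = -48 (g = ((-5 + 1) + 0)*(18 + 3*(-2)) = (-4 + 0)*(18 - 6) = -4*12 = -48)
g**4 = (-48)**4 = 5308416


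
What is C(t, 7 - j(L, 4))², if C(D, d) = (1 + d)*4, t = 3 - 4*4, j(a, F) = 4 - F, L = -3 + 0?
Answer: 1024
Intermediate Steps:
L = -3
t = -13 (t = 3 - 16 = -13)
C(D, d) = 4 + 4*d
C(t, 7 - j(L, 4))² = (4 + 4*(7 - (4 - 1*4)))² = (4 + 4*(7 - (4 - 4)))² = (4 + 4*(7 - 1*0))² = (4 + 4*(7 + 0))² = (4 + 4*7)² = (4 + 28)² = 32² = 1024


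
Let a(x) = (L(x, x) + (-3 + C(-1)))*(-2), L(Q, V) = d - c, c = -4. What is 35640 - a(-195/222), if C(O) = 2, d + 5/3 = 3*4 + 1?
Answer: 107006/3 ≈ 35669.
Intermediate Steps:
d = 34/3 (d = -5/3 + (3*4 + 1) = -5/3 + (12 + 1) = -5/3 + 13 = 34/3 ≈ 11.333)
L(Q, V) = 46/3 (L(Q, V) = 34/3 - 1*(-4) = 34/3 + 4 = 46/3)
a(x) = -86/3 (a(x) = (46/3 + (-3 + 2))*(-2) = (46/3 - 1)*(-2) = (43/3)*(-2) = -86/3)
35640 - a(-195/222) = 35640 - 1*(-86/3) = 35640 + 86/3 = 107006/3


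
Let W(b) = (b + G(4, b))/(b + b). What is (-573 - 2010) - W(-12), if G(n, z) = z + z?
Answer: -5169/2 ≈ -2584.5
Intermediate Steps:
G(n, z) = 2*z
W(b) = 3/2 (W(b) = (b + 2*b)/(b + b) = (3*b)/((2*b)) = (3*b)*(1/(2*b)) = 3/2)
(-573 - 2010) - W(-12) = (-573 - 2010) - 1*3/2 = -2583 - 3/2 = -5169/2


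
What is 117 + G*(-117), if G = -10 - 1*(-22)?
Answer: -1287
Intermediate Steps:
G = 12 (G = -10 + 22 = 12)
117 + G*(-117) = 117 + 12*(-117) = 117 - 1404 = -1287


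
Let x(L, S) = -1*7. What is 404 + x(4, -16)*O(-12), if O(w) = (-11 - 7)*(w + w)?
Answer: -2620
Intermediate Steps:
x(L, S) = -7
O(w) = -36*w
404 + x(4, -16)*O(-12) = 404 - (-252)*(-12) = 404 - 7*432 = 404 - 3024 = -2620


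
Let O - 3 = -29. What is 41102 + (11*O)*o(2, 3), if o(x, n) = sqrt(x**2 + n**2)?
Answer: 41102 - 286*sqrt(13) ≈ 40071.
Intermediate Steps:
o(x, n) = sqrt(n**2 + x**2)
O = -26 (O = 3 - 29 = -26)
41102 + (11*O)*o(2, 3) = 41102 + (11*(-26))*sqrt(3**2 + 2**2) = 41102 - 286*sqrt(9 + 4) = 41102 - 286*sqrt(13)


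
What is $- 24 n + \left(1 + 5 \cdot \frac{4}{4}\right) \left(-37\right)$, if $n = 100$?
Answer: $-2622$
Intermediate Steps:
$- 24 n + \left(1 + 5 \cdot \frac{4}{4}\right) \left(-37\right) = \left(-24\right) 100 + \left(1 + 5 \cdot \frac{4}{4}\right) \left(-37\right) = -2400 + \left(1 + 5 \cdot 4 \cdot \frac{1}{4}\right) \left(-37\right) = -2400 + \left(1 + 5 \cdot 1\right) \left(-37\right) = -2400 + \left(1 + 5\right) \left(-37\right) = -2400 + 6 \left(-37\right) = -2400 - 222 = -2622$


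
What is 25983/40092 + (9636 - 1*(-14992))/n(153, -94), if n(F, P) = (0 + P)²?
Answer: 2157751/628108 ≈ 3.4353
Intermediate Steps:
n(F, P) = P²
25983/40092 + (9636 - 1*(-14992))/n(153, -94) = 25983/40092 + (9636 - 1*(-14992))/((-94)²) = 25983*(1/40092) + (9636 + 14992)/8836 = 8661/13364 + 24628*(1/8836) = 8661/13364 + 131/47 = 2157751/628108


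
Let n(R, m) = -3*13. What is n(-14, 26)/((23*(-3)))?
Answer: 13/23 ≈ 0.56522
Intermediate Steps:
n(R, m) = -39
n(-14, 26)/((23*(-3))) = -39/(23*(-3)) = -39/(-69) = -39*(-1/69) = 13/23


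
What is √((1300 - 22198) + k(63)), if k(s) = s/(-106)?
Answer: 3*I*√26090734/106 ≈ 144.56*I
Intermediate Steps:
k(s) = -s/106 (k(s) = s*(-1/106) = -s/106)
√((1300 - 22198) + k(63)) = √((1300 - 22198) - 1/106*63) = √(-20898 - 63/106) = √(-2215251/106) = 3*I*√26090734/106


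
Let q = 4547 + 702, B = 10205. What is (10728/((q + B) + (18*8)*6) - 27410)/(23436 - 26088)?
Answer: 111816413/10818834 ≈ 10.335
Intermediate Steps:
q = 5249
(10728/((q + B) + (18*8)*6) - 27410)/(23436 - 26088) = (10728/((5249 + 10205) + (18*8)*6) - 27410)/(23436 - 26088) = (10728/(15454 + 144*6) - 27410)/(-2652) = (10728/(15454 + 864) - 27410)*(-1/2652) = (10728/16318 - 27410)*(-1/2652) = (10728*(1/16318) - 27410)*(-1/2652) = (5364/8159 - 27410)*(-1/2652) = -223632826/8159*(-1/2652) = 111816413/10818834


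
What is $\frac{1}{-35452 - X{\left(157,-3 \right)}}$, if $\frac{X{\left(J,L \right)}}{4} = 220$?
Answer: $- \frac{1}{36332} \approx -2.7524 \cdot 10^{-5}$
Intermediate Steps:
$X{\left(J,L \right)} = 880$ ($X{\left(J,L \right)} = 4 \cdot 220 = 880$)
$\frac{1}{-35452 - X{\left(157,-3 \right)}} = \frac{1}{-35452 - 880} = \frac{1}{-36332} = - \frac{1}{36332}$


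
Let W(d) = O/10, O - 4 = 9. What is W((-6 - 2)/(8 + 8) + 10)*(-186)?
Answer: -1209/5 ≈ -241.80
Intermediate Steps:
O = 13 (O = 4 + 9 = 13)
W(d) = 13/10
W((-6 - 2)/(8 + 8) + 10)*(-186) = (13/10)*(-186) = -1209/5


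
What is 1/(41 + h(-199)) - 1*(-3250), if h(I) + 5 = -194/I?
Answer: 23913699/7358 ≈ 3250.0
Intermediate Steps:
h(I) = -5 - 194/I
1/(41 + h(-199)) - 1*(-3250) = 1/(41 + (-5 - 194/(-199))) - 1*(-3250) = 1/(41 + (-5 - 194*(-1/199))) + 3250 = 1/(41 + (-5 + 194/199)) + 3250 = 1/(41 - 801/199) + 3250 = 1/(7358/199) + 3250 = 199/7358 + 3250 = 23913699/7358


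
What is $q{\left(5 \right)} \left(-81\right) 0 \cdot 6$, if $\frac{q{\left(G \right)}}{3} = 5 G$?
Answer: $0$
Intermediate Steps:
$q{\left(G \right)} = 15 G$ ($q{\left(G \right)} = 3 \cdot 5 G = 15 G$)
$q{\left(5 \right)} \left(-81\right) 0 \cdot 6 = 15 \cdot 5 \left(-81\right) 0 \cdot 6 = 75 \left(-81\right) 0 = \left(-6075\right) 0 = 0$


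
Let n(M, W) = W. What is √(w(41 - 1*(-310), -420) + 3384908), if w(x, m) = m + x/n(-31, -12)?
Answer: √13537835/2 ≈ 1839.7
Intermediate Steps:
w(x, m) = m - x/12 (w(x, m) = m + x/(-12) = m + x*(-1/12) = m - x/12)
√(w(41 - 1*(-310), -420) + 3384908) = √((-420 - (41 - 1*(-310))/12) + 3384908) = √((-420 - (41 + 310)/12) + 3384908) = √((-420 - 1/12*351) + 3384908) = √((-420 - 117/4) + 3384908) = √(-1797/4 + 3384908) = √(13537835/4) = √13537835/2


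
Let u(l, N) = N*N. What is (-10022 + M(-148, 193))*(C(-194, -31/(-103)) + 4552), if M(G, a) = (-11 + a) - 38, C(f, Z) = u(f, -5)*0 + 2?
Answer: -44984412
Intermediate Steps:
u(l, N) = N²
C(f, Z) = 2 (C(f, Z) = (-5)²*0 + 2 = 25*0 + 2 = 0 + 2 = 2)
M(G, a) = -49 + a
(-10022 + M(-148, 193))*(C(-194, -31/(-103)) + 4552) = (-10022 + (-49 + 193))*(2 + 4552) = (-10022 + 144)*4554 = -9878*4554 = -44984412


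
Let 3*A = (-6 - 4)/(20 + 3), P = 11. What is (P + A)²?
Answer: 561001/4761 ≈ 117.83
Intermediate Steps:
A = -10/69 (A = ((-6 - 4)/(20 + 3))/3 = (-10/23)/3 = (-10*1/23)/3 = (⅓)*(-10/23) = -10/69 ≈ -0.14493)
(P + A)² = (11 - 10/69)² = (749/69)² = 561001/4761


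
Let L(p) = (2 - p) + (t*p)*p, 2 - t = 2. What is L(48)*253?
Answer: -11638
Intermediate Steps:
t = 0 (t = 2 - 1*2 = 2 - 2 = 0)
L(p) = 2 - p (L(p) = (2 - p) + (0*p)*p = (2 - p) + 0*p = (2 - p) + 0 = 2 - p)
L(48)*253 = (2 - 1*48)*253 = (2 - 48)*253 = -46*253 = -11638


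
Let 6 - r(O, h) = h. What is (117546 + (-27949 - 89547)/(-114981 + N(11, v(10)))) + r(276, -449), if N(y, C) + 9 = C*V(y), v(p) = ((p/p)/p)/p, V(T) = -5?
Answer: 271381167721/2299801 ≈ 1.1800e+5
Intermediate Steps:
r(O, h) = 6 - h
v(p) = p⁻² (v(p) = (1/p)/p = 1/(p*p) = p⁻²)
N(y, C) = -9 - 5*C (N(y, C) = -9 + C*(-5) = -9 - 5*C)
(117546 + (-27949 - 89547)/(-114981 + N(11, v(10)))) + r(276, -449) = (117546 + (-27949 - 89547)/(-114981 + (-9 - 5/10²))) + (6 - 1*(-449)) = (117546 - 117496/(-114981 + (-9 - 5*1/100))) + (6 + 449) = (117546 - 117496/(-114981 + (-9 - 1/20))) + 455 = (117546 - 117496/(-114981 - 181/20)) + 455 = (117546 - 117496/(-2299801/20)) + 455 = (117546 - 117496*(-20/2299801)) + 455 = (117546 + 2349920/2299801) + 455 = 270334758266/2299801 + 455 = 271381167721/2299801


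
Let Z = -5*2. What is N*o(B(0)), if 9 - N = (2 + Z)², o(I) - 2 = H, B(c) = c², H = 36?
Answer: -2090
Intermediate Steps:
Z = -10
o(I) = 38 (o(I) = 2 + 36 = 38)
N = -55 (N = 9 - (2 - 10)² = 9 - 1*(-8)² = 9 - 1*64 = 9 - 64 = -55)
N*o(B(0)) = -55*38 = -2090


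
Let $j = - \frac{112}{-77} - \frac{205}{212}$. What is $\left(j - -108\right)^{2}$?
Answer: $\frac{64005458049}{5438224} \approx 11770.0$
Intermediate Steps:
$j = \frac{1137}{2332}$ ($j = \left(-112\right) \left(- \frac{1}{77}\right) - \frac{205}{212} = \frac{16}{11} - \frac{205}{212} = \frac{1137}{2332} \approx 0.48756$)
$\left(j - -108\right)^{2} = \left(\frac{1137}{2332} - -108\right)^{2} = \left(\frac{1137}{2332} + 108\right)^{2} = \left(\frac{252993}{2332}\right)^{2} = \frac{64005458049}{5438224}$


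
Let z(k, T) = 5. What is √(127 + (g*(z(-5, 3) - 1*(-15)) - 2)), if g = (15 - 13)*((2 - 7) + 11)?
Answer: √365 ≈ 19.105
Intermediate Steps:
g = 12 (g = 2*(-5 + 11) = 2*6 = 12)
√(127 + (g*(z(-5, 3) - 1*(-15)) - 2)) = √(127 + (12*(5 - 1*(-15)) - 2)) = √(127 + (12*(5 + 15) - 2)) = √(127 + (12*20 - 2)) = √(127 + (240 - 2)) = √(127 + 238) = √365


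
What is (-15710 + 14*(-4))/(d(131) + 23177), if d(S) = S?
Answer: -7883/11654 ≈ -0.67642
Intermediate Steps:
(-15710 + 14*(-4))/(d(131) + 23177) = (-15710 + 14*(-4))/(131 + 23177) = (-15710 - 56)/23308 = -15766*1/23308 = -7883/11654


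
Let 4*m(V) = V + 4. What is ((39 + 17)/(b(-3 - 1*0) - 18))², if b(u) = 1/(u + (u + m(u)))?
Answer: 414736/43681 ≈ 9.4947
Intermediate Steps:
m(V) = 1 + V/4 (m(V) = (V + 4)/4 = (4 + V)/4 = 1 + V/4)
b(u) = 1/(1 + 9*u/4) (b(u) = 1/(u + (u + (1 + u/4))) = 1/(u + (1 + 5*u/4)) = 1/(1 + 9*u/4))
((39 + 17)/(b(-3 - 1*0) - 18))² = ((39 + 17)/(4/(4 + 9*(-3 - 1*0)) - 18))² = (56/(4/(4 + 9*(-3 + 0)) - 18))² = (56/(4/(4 + 9*(-3)) - 18))² = (56/(4/(4 - 27) - 18))² = (56/(4/(-23) - 18))² = (56/(4*(-1/23) - 18))² = (56/(-4/23 - 18))² = (56/(-418/23))² = (56*(-23/418))² = (-644/209)² = 414736/43681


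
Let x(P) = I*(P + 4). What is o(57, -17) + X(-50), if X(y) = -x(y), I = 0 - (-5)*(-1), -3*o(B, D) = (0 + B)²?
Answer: -1313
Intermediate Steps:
o(B, D) = -B²/3 (o(B, D) = -(0 + B)²/3 = -B²/3)
I = -5 (I = 0 - 1*5 = 0 - 5 = -5)
x(P) = -20 - 5*P (x(P) = -5*(P + 4) = -5*(4 + P) = -20 - 5*P)
X(y) = 20 + 5*y (X(y) = -(-20 - 5*y) = 20 + 5*y)
o(57, -17) + X(-50) = -⅓*57² + (20 + 5*(-50)) = -⅓*3249 + (20 - 250) = -1083 - 230 = -1313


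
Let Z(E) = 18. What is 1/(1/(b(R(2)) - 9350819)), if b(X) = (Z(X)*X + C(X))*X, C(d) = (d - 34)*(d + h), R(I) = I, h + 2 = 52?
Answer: -9354075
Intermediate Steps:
h = 50 (h = -2 + 52 = 50)
C(d) = (-34 + d)*(50 + d) (C(d) = (d - 34)*(d + 50) = (-34 + d)*(50 + d))
b(X) = X*(-1700 + X² + 34*X) (b(X) = (18*X + (-1700 + X² + 16*X))*X = (-1700 + X² + 34*X)*X = X*(-1700 + X² + 34*X))
1/(1/(b(R(2)) - 9350819)) = 1/(1/(2*(-1700 + 2² + 34*2) - 9350819)) = 1/(1/(2*(-1700 + 4 + 68) - 9350819)) = 1/(1/(2*(-1628) - 9350819)) = 1/(1/(-3256 - 9350819)) = 1/(1/(-9354075)) = 1/(-1/9354075) = -9354075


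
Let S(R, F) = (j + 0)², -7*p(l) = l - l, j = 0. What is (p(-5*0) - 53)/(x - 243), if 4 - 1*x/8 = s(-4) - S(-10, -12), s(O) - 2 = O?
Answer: 53/195 ≈ 0.27179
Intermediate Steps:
s(O) = 2 + O
p(l) = 0 (p(l) = -(l - l)/7 = -⅐*0 = 0)
S(R, F) = 0 (S(R, F) = (0 + 0)² = 0² = 0)
x = 48 (x = 32 - 8*((2 - 4) - 1*0) = 32 - 8*(-2 + 0) = 32 - 8*(-2) = 32 + 16 = 48)
(p(-5*0) - 53)/(x - 243) = (0 - 53)/(48 - 243) = -53/(-195) = -53*(-1/195) = 53/195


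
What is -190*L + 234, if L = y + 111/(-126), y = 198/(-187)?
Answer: 215113/357 ≈ 602.56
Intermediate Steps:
y = -18/17 (y = 198*(-1/187) = -18/17 ≈ -1.0588)
L = -1385/714 (L = -18/17 + 111/(-126) = -18/17 + 111*(-1/126) = -18/17 - 37/42 = -1385/714 ≈ -1.9398)
-190*L + 234 = -190*(-1385/714) + 234 = 131575/357 + 234 = 215113/357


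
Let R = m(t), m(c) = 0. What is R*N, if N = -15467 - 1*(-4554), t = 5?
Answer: 0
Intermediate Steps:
R = 0
N = -10913 (N = -15467 + 4554 = -10913)
R*N = 0*(-10913) = 0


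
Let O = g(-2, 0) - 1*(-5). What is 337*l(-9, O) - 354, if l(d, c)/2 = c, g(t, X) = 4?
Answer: 5712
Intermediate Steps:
O = 9 (O = 4 - 1*(-5) = 4 + 5 = 9)
l(d, c) = 2*c
337*l(-9, O) - 354 = 337*(2*9) - 354 = 337*18 - 354 = 6066 - 354 = 5712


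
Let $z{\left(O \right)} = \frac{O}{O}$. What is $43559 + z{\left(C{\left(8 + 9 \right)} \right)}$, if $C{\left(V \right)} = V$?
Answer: $43560$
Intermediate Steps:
$z{\left(O \right)} = 1$
$43559 + z{\left(C{\left(8 + 9 \right)} \right)} = 43559 + 1 = 43560$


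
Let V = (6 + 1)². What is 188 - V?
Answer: 139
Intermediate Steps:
V = 49 (V = 7² = 49)
188 - V = 188 - 1*49 = 188 - 49 = 139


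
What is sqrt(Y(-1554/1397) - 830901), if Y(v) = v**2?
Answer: I*sqrt(1621591454793)/1397 ≈ 911.54*I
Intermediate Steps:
sqrt(Y(-1554/1397) - 830901) = sqrt((-1554/1397)**2 - 830901) = sqrt(2414916/1951609 - 830901) = sqrt(-1621591454793/1951609) = I*sqrt(1621591454793)/1397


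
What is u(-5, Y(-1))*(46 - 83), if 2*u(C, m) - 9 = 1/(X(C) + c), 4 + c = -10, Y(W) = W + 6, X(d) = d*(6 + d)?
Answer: -3145/19 ≈ -165.53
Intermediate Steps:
Y(W) = 6 + W
c = -14 (c = -4 - 10 = -14)
u(C, m) = 9/2 + 1/(2*(-14 + C*(6 + C))) (u(C, m) = 9/2 + 1/(2*(C*(6 + C) - 14)) = 9/2 + 1/(2*(-14 + C*(6 + C))))
u(-5, Y(-1))*(46 - 83) = ((-125 + 9*(-5)*(6 - 5))/(2*(-14 - 5*(6 - 5))))*(46 - 83) = ((-125 + 9*(-5)*1)/(2*(-14 - 5*1)))*(-37) = ((-125 - 45)/(2*(-14 - 5)))*(-37) = ((1/2)*(-170)/(-19))*(-37) = ((1/2)*(-1/19)*(-170))*(-37) = (85/19)*(-37) = -3145/19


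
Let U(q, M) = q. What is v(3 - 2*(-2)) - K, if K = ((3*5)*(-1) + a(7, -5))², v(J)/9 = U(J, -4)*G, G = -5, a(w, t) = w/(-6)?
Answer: -20749/36 ≈ -576.36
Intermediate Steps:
a(w, t) = -w/6 (a(w, t) = w*(-⅙) = -w/6)
v(J) = -45*J (v(J) = 9*(J*(-5)) = 9*(-5*J) = -45*J)
K = 9409/36 (K = ((3*5)*(-1) - ⅙*7)² = (15*(-1) - 7/6)² = (-15 - 7/6)² = (-97/6)² = 9409/36 ≈ 261.36)
v(3 - 2*(-2)) - K = -45*(3 - 2*(-2)) - 1*9409/36 = -45*(3 + 4) - 9409/36 = -45*7 - 9409/36 = -315 - 9409/36 = -20749/36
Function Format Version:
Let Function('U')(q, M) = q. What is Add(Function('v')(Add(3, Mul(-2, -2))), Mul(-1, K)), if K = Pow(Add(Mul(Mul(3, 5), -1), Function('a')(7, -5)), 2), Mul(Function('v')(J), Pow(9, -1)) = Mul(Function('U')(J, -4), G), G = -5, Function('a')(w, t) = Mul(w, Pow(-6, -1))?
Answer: Rational(-20749, 36) ≈ -576.36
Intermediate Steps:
Function('a')(w, t) = Mul(Rational(-1, 6), w) (Function('a')(w, t) = Mul(w, Rational(-1, 6)) = Mul(Rational(-1, 6), w))
Function('v')(J) = Mul(-45, J) (Function('v')(J) = Mul(9, Mul(J, -5)) = Mul(9, Mul(-5, J)) = Mul(-45, J))
K = Rational(9409, 36) (K = Pow(Add(Mul(Mul(3, 5), -1), Mul(Rational(-1, 6), 7)), 2) = Pow(Add(Mul(15, -1), Rational(-7, 6)), 2) = Pow(Add(-15, Rational(-7, 6)), 2) = Pow(Rational(-97, 6), 2) = Rational(9409, 36) ≈ 261.36)
Add(Function('v')(Add(3, Mul(-2, -2))), Mul(-1, K)) = Add(Mul(-45, Add(3, Mul(-2, -2))), Mul(-1, Rational(9409, 36))) = Add(Mul(-45, Add(3, 4)), Rational(-9409, 36)) = Add(Mul(-45, 7), Rational(-9409, 36)) = Add(-315, Rational(-9409, 36)) = Rational(-20749, 36)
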